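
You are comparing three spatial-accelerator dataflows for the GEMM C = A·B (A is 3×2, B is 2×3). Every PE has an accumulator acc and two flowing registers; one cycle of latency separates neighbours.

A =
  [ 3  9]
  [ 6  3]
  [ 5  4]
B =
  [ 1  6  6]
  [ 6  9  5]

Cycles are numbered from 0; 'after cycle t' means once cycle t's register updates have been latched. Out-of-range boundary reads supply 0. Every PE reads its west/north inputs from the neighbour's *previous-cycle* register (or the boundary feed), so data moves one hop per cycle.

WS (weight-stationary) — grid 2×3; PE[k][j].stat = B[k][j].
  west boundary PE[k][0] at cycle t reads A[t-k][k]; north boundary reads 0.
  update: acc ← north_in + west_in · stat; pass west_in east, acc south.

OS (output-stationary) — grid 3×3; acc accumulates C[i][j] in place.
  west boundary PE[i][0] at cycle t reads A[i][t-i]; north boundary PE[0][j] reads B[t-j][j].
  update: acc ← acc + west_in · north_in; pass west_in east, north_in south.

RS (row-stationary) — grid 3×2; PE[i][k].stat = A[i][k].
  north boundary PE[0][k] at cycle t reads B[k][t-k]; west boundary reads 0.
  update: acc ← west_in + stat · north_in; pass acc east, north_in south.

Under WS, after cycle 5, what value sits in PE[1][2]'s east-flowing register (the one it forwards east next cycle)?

WS on a 2×3 grid — tracing PE[1][2] and its feeders:
  [0] (0,2) acc=0 (h:0 v:0)
  [0] (1,1) acc=0 (h:0 v:0)
  [0] (1,2) acc=0 (h:0 v:0)
  [1] (0,2) acc=0 (h:0 v:0)
  [1] (1,1) acc=0 (h:0 v:0)
  [1] (1,2) acc=0 (h:0 v:0)
  [2] (0,2) acc=18 (h:3 v:18)
  [2] (1,1) acc=99 (h:9 v:99)
  [2] (1,2) acc=0 (h:0 v:0)
  [3] (0,2) acc=36 (h:6 v:36)
  [3] (1,1) acc=63 (h:3 v:63)
  [3] (1,2) acc=63 (h:9 v:63)
  [4] (0,2) acc=30 (h:5 v:30)
  [4] (1,1) acc=66 (h:4 v:66)
  [4] (1,2) acc=51 (h:3 v:51)
  [5] (0,2) acc=0 (h:0 v:0)
  [5] (1,1) acc=0 (h:0 v:0)
  [5] (1,2) acc=50 (h:4 v:50)

register = 4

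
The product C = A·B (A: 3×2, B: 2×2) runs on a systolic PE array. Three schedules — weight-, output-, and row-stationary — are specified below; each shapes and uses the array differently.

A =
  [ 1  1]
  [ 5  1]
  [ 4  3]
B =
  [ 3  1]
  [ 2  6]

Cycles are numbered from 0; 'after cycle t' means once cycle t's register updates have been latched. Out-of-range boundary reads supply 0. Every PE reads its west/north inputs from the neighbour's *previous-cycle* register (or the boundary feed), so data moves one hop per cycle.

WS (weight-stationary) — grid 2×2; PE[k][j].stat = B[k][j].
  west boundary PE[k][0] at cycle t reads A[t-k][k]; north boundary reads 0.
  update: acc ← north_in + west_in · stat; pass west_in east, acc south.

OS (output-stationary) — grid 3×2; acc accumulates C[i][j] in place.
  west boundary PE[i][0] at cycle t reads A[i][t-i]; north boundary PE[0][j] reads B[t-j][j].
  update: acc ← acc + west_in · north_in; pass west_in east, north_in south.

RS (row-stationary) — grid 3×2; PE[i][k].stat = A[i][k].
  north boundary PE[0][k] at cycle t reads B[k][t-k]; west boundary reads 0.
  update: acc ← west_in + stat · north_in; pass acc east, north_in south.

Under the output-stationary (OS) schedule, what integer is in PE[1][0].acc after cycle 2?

PE[1][0].acc = 17

OS on a 3×2 grid — tracing PE[1][0] and its feeders:
  c0 r0c0: 3 / 1 / 3
  c0 r1c0: 0 / 0 / 0
  c1 r0c0: 5 / 1 / 2
  c1 r1c0: 15 / 5 / 3
  c2 r0c0: 5 / 0 / 0
  c2 r1c0: 17 / 1 / 2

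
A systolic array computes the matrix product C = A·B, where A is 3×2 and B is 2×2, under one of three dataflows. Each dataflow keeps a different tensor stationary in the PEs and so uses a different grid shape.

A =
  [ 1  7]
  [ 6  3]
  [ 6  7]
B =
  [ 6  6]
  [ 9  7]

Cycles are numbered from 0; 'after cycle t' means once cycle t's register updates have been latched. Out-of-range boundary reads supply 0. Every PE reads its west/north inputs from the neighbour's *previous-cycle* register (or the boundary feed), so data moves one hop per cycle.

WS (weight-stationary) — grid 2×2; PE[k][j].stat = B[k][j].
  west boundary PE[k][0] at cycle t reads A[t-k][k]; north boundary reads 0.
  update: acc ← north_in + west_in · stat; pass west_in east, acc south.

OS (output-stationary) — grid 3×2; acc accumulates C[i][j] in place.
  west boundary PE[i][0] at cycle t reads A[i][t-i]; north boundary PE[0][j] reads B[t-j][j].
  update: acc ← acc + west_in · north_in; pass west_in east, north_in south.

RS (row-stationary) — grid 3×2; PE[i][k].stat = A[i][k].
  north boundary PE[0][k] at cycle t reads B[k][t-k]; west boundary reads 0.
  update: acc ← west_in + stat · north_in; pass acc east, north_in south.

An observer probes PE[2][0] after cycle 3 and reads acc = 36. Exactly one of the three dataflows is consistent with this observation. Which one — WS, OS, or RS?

dataflow = RS

WS (2×2): PE[2][0] does not exist.
Under OS (3×2), PE[2][0]:
  step 0 · PE2,0: acc=0; fwd→0 fwd↓0
  step 1 · PE2,0: acc=0; fwd→0 fwd↓0
  step 2 · PE2,0: acc=36; fwd→6 fwd↓6
  step 3 · PE2,0: acc=99; fwd→7 fwd↓9
Under RS (3×2), PE[2][0]:
  step 0 · PE2,0: acc=0; fwd→0 fwd↓0
  step 1 · PE2,0: acc=0; fwd→0 fwd↓0
  step 2 · PE2,0: acc=36; fwd→36 fwd↓6
  step 3 · PE2,0: acc=36; fwd→36 fwd↓6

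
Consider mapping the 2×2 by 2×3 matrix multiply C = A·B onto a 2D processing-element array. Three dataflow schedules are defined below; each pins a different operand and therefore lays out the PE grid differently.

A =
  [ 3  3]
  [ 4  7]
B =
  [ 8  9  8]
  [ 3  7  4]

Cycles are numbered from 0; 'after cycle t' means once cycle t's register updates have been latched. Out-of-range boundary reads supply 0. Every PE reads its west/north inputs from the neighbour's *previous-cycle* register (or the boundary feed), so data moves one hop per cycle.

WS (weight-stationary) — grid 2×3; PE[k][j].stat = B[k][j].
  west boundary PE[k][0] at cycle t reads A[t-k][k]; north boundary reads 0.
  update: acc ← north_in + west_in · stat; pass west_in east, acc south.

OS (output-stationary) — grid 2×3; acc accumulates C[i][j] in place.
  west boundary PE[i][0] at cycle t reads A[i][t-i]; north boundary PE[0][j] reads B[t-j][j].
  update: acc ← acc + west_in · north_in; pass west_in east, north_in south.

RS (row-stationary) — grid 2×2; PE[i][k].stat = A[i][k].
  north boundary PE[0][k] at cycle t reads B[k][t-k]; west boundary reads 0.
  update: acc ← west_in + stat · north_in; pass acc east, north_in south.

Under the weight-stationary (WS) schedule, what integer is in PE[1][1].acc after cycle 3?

PE[1][1].acc = 85

WS on a 2×3 grid — tracing PE[1][1] and its feeders:
  0: (0,1).acc=0  regs=<0,0>
  0: (1,0).acc=0  regs=<0,0>
  0: (1,1).acc=0  regs=<0,0>
  1: (0,1).acc=27  regs=<3,27>
  1: (1,0).acc=33  regs=<3,33>
  1: (1,1).acc=0  regs=<0,0>
  2: (0,1).acc=36  regs=<4,36>
  2: (1,0).acc=53  regs=<7,53>
  2: (1,1).acc=48  regs=<3,48>
  3: (0,1).acc=0  regs=<0,0>
  3: (1,0).acc=0  regs=<0,0>
  3: (1,1).acc=85  regs=<7,85>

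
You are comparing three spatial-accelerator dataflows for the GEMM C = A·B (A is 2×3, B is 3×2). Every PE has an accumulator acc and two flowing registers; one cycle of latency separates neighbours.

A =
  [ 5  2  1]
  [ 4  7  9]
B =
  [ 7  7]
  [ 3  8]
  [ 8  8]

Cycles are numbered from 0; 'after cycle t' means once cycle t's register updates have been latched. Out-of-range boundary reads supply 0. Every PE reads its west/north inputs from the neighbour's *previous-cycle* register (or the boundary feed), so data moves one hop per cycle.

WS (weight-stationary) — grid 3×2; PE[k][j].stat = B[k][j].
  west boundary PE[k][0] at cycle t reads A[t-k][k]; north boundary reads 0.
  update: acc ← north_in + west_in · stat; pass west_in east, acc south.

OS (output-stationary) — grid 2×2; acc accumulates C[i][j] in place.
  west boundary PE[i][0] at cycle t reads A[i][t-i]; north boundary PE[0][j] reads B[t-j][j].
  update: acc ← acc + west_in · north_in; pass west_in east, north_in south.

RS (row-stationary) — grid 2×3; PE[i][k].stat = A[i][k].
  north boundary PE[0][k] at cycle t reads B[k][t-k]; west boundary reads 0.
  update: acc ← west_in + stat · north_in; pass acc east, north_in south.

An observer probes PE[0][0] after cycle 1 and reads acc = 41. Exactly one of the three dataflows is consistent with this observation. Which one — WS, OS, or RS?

dataflow = OS

Under WS (3×2), PE[0][0]:
  0: (0,0).acc=35  regs=<5,35>
  1: (0,0).acc=28  regs=<4,28>
Under OS (2×2), PE[0][0]:
  0: (0,0).acc=35  regs=<5,7>
  1: (0,0).acc=41  regs=<2,3>
Under RS (2×3), PE[0][0]:
  0: (0,0).acc=35  regs=<35,7>
  1: (0,0).acc=35  regs=<35,7>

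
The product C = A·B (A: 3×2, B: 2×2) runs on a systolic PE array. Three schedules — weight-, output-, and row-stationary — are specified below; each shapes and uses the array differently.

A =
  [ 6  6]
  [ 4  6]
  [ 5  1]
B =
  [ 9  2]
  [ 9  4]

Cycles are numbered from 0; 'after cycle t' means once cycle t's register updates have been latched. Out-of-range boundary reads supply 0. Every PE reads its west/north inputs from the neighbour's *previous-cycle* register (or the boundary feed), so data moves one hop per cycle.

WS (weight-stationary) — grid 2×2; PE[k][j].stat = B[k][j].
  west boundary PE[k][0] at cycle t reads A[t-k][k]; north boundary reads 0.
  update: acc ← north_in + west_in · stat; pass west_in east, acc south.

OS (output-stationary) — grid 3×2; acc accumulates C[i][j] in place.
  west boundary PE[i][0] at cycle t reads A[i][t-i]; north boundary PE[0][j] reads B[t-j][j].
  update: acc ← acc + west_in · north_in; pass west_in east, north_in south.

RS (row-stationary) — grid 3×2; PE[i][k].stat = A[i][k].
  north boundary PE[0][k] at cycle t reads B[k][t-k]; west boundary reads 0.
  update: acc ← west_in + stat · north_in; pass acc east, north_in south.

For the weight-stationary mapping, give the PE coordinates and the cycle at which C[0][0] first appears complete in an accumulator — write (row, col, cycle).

WS — PE[1][0] is where C[0][0] collects:
  cycle 0: PE[1][0] → acc 0, east 0, south 0
  cycle 1: PE[1][0] → acc 108, east 6, south 108

(row, col, cycle) = (1, 0, 1)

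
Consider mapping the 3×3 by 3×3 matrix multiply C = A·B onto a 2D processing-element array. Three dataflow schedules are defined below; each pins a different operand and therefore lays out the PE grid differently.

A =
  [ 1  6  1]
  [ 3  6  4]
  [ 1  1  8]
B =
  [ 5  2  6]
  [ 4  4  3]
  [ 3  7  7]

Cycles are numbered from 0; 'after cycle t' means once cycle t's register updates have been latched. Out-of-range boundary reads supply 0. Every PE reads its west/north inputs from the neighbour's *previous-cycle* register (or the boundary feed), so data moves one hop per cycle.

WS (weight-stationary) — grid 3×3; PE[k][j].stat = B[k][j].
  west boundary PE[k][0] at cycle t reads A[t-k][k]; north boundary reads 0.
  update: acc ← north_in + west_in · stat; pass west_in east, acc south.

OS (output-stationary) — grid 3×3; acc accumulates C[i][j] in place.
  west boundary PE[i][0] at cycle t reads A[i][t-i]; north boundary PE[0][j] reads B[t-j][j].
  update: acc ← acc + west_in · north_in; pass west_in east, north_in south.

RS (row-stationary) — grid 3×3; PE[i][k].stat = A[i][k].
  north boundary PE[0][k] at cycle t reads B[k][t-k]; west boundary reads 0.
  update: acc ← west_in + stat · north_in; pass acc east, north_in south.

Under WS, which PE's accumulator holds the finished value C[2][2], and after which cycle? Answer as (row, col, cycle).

WS — PE[2][2] is where C[2][2] collects:
  [0] (2,2) acc=0 (h:0 v:0)
  [1] (2,2) acc=0 (h:0 v:0)
  [2] (2,2) acc=0 (h:0 v:0)
  [3] (2,2) acc=0 (h:0 v:0)
  [4] (2,2) acc=31 (h:1 v:31)
  [5] (2,2) acc=64 (h:4 v:64)
  [6] (2,2) acc=65 (h:8 v:65)

(row, col, cycle) = (2, 2, 6)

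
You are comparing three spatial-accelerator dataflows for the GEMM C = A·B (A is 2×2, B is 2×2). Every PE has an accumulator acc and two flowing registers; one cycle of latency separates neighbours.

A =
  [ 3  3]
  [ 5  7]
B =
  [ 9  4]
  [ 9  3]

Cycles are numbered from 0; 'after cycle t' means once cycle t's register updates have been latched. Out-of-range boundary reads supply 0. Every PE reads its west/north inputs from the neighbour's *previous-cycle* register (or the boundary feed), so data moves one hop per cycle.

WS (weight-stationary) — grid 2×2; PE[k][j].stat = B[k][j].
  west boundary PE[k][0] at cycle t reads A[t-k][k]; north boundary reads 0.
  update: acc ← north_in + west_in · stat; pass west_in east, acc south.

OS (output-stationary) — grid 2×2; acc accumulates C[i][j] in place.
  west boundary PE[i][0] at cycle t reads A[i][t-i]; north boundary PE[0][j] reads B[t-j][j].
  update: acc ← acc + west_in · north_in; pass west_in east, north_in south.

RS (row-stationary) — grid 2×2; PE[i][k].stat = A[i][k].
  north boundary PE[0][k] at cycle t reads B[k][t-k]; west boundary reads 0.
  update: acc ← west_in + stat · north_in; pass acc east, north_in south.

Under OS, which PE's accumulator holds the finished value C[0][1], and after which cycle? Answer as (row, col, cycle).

OS: C[0][1] accumulates in PE[0][1]:
  step 0 · PE0,1: acc=0; fwd→0 fwd↓0
  step 1 · PE0,1: acc=12; fwd→3 fwd↓4
  step 2 · PE0,1: acc=21; fwd→3 fwd↓3

(row, col, cycle) = (0, 1, 2)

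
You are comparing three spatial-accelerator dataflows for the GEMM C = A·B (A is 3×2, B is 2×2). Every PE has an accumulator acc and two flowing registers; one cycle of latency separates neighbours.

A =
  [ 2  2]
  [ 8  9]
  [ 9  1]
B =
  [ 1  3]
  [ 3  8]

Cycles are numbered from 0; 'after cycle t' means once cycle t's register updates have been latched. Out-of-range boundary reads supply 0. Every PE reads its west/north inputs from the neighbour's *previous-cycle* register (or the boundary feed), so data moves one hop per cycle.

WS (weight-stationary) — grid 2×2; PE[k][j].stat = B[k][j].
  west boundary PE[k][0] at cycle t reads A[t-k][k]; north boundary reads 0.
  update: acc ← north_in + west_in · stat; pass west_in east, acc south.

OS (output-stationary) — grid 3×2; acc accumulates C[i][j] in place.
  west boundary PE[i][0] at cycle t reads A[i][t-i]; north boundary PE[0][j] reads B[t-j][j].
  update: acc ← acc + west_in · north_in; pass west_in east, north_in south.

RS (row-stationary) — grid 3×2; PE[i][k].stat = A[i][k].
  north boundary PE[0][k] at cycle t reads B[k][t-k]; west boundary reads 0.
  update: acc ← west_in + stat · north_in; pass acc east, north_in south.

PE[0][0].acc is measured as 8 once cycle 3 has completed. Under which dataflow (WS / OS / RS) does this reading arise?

dataflow = OS

WS [2×2] PE[0][0] across cycles:
  step 0 · PE0,0: acc=2; fwd→2 fwd↓2
  step 1 · PE0,0: acc=8; fwd→8 fwd↓8
  step 2 · PE0,0: acc=9; fwd→9 fwd↓9
  step 3 · PE0,0: acc=0; fwd→0 fwd↓0
OS [3×2] PE[0][0] across cycles:
  step 0 · PE0,0: acc=2; fwd→2 fwd↓1
  step 1 · PE0,0: acc=8; fwd→2 fwd↓3
  step 2 · PE0,0: acc=8; fwd→0 fwd↓0
  step 3 · PE0,0: acc=8; fwd→0 fwd↓0
RS [3×2] PE[0][0] across cycles:
  step 0 · PE0,0: acc=2; fwd→2 fwd↓1
  step 1 · PE0,0: acc=6; fwd→6 fwd↓3
  step 2 · PE0,0: acc=0; fwd→0 fwd↓0
  step 3 · PE0,0: acc=0; fwd→0 fwd↓0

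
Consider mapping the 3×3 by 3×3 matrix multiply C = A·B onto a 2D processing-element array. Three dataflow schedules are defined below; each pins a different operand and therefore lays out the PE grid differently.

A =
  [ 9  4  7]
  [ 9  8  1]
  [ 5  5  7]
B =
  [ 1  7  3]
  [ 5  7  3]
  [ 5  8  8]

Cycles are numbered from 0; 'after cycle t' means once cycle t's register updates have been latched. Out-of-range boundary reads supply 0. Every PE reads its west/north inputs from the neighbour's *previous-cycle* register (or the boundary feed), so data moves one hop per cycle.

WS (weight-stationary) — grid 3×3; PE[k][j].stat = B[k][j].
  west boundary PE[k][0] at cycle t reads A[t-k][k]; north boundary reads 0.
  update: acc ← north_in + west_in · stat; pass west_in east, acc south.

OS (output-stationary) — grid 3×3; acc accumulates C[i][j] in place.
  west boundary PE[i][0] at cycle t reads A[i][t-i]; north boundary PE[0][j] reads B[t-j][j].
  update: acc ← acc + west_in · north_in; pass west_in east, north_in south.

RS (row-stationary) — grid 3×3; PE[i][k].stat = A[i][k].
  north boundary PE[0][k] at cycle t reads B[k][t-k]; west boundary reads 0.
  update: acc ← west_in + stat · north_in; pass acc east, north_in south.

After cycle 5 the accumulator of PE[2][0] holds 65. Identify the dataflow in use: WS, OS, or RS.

dataflow = OS

— WS: 3×3; PE[2][0] trace:
  c0 r2c0: 0 / 0 / 0
  c1 r2c0: 0 / 0 / 0
  c2 r2c0: 64 / 7 / 64
  c3 r2c0: 54 / 1 / 54
  c4 r2c0: 65 / 7 / 65
  c5 r2c0: 0 / 0 / 0
— OS: 3×3; PE[2][0] trace:
  c0 r2c0: 0 / 0 / 0
  c1 r2c0: 0 / 0 / 0
  c2 r2c0: 5 / 5 / 1
  c3 r2c0: 30 / 5 / 5
  c4 r2c0: 65 / 7 / 5
  c5 r2c0: 65 / 0 / 0
— RS: 3×3; PE[2][0] trace:
  c0 r2c0: 0 / 0 / 0
  c1 r2c0: 0 / 0 / 0
  c2 r2c0: 5 / 5 / 1
  c3 r2c0: 35 / 35 / 7
  c4 r2c0: 15 / 15 / 3
  c5 r2c0: 0 / 0 / 0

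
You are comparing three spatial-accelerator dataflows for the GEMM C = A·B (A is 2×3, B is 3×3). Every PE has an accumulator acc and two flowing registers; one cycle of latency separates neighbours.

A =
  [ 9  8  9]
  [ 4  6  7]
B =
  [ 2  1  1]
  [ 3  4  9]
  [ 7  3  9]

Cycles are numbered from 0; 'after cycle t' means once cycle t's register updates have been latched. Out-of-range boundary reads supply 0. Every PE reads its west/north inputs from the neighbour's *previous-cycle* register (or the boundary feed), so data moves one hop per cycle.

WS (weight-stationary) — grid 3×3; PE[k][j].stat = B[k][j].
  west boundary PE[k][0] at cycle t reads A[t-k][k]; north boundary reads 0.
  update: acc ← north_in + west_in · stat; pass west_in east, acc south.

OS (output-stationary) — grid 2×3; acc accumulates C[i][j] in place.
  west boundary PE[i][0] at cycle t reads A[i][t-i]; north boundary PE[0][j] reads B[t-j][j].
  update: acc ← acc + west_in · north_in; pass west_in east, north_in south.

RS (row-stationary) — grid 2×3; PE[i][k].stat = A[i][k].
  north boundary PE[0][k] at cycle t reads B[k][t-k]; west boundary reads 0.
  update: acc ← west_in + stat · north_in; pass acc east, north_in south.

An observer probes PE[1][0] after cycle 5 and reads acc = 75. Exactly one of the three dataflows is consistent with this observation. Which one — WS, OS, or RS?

WS [3×3] PE[1][0] across cycles:
  [0] (1,0) acc=0 (h:0 v:0)
  [1] (1,0) acc=42 (h:8 v:42)
  [2] (1,0) acc=26 (h:6 v:26)
  [3] (1,0) acc=0 (h:0 v:0)
  [4] (1,0) acc=0 (h:0 v:0)
  [5] (1,0) acc=0 (h:0 v:0)
OS [2×3] PE[1][0] across cycles:
  [0] (1,0) acc=0 (h:0 v:0)
  [1] (1,0) acc=8 (h:4 v:2)
  [2] (1,0) acc=26 (h:6 v:3)
  [3] (1,0) acc=75 (h:7 v:7)
  [4] (1,0) acc=75 (h:0 v:0)
  [5] (1,0) acc=75 (h:0 v:0)
RS [2×3] PE[1][0] across cycles:
  [0] (1,0) acc=0 (h:0 v:0)
  [1] (1,0) acc=8 (h:8 v:2)
  [2] (1,0) acc=4 (h:4 v:1)
  [3] (1,0) acc=4 (h:4 v:1)
  [4] (1,0) acc=0 (h:0 v:0)
  [5] (1,0) acc=0 (h:0 v:0)

dataflow = OS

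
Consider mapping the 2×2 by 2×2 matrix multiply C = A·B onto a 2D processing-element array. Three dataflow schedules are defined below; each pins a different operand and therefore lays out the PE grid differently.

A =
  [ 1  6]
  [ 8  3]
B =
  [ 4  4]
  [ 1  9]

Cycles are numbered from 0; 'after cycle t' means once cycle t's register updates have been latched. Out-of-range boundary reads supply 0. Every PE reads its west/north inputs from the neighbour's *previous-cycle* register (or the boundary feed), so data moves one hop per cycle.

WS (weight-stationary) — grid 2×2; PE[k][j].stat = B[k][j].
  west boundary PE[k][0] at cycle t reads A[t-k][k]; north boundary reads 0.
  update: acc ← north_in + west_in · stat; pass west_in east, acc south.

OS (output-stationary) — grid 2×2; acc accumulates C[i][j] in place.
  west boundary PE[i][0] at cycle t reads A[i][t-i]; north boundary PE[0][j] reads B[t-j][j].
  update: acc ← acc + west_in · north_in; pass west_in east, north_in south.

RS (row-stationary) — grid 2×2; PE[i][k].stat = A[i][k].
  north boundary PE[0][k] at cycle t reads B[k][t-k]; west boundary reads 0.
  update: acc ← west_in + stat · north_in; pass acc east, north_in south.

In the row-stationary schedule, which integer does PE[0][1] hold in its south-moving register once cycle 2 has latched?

register = 9

Tracing RS — 2×2 array, target PE[0][1]:
  [0] (0,0) acc=4 (h:4 v:4)
  [0] (0,1) acc=0 (h:0 v:0)
  [1] (0,0) acc=4 (h:4 v:4)
  [1] (0,1) acc=10 (h:10 v:1)
  [2] (0,0) acc=0 (h:0 v:0)
  [2] (0,1) acc=58 (h:58 v:9)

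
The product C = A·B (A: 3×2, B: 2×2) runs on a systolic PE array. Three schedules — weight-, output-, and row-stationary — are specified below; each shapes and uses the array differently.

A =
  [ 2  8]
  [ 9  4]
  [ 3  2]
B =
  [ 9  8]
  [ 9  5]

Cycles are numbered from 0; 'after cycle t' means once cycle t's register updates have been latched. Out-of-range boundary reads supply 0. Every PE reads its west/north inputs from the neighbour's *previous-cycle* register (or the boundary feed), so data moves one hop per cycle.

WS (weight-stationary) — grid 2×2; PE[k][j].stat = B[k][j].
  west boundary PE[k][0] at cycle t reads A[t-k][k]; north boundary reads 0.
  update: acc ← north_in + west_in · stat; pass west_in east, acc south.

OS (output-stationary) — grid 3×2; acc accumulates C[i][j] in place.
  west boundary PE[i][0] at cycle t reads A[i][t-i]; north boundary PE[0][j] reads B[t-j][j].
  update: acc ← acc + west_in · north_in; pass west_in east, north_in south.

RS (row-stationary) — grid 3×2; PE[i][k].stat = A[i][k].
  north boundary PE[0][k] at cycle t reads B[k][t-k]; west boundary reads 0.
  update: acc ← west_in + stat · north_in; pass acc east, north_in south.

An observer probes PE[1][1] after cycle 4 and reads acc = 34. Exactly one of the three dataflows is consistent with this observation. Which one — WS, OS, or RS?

dataflow = WS

WS [2×2] PE[1][1] across cycles:
  cycle 0: PE[1][1] → acc 0, east 0, south 0
  cycle 1: PE[1][1] → acc 0, east 0, south 0
  cycle 2: PE[1][1] → acc 56, east 8, south 56
  cycle 3: PE[1][1] → acc 92, east 4, south 92
  cycle 4: PE[1][1] → acc 34, east 2, south 34
OS [3×2] PE[1][1] across cycles:
  cycle 0: PE[1][1] → acc 0, east 0, south 0
  cycle 1: PE[1][1] → acc 0, east 0, south 0
  cycle 2: PE[1][1] → acc 72, east 9, south 8
  cycle 3: PE[1][1] → acc 92, east 4, south 5
  cycle 4: PE[1][1] → acc 92, east 0, south 0
RS [3×2] PE[1][1] across cycles:
  cycle 0: PE[1][1] → acc 0, east 0, south 0
  cycle 1: PE[1][1] → acc 0, east 0, south 0
  cycle 2: PE[1][1] → acc 117, east 117, south 9
  cycle 3: PE[1][1] → acc 92, east 92, south 5
  cycle 4: PE[1][1] → acc 0, east 0, south 0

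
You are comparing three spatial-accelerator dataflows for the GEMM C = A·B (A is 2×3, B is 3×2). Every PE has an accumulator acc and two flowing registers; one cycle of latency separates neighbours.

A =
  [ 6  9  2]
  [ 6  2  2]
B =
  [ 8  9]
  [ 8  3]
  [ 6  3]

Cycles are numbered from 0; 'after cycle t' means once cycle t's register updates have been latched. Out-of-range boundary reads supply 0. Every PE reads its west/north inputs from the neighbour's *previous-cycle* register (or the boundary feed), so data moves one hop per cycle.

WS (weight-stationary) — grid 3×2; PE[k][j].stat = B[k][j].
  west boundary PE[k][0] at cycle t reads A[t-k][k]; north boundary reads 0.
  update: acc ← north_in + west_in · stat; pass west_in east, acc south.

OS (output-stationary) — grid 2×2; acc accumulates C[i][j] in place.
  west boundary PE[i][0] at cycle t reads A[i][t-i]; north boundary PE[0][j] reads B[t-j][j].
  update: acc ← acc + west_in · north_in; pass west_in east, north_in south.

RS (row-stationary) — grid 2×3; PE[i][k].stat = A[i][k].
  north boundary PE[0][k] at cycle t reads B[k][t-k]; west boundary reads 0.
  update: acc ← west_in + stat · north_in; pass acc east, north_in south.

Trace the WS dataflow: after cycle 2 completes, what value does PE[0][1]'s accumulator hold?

PE[0][1].acc = 54

WS (3×2). Following PE[0][1] plus its west/north inputs:
  [0] (0,0) acc=48 (h:6 v:48)
  [0] (0,1) acc=0 (h:0 v:0)
  [1] (0,0) acc=48 (h:6 v:48)
  [1] (0,1) acc=54 (h:6 v:54)
  [2] (0,0) acc=0 (h:0 v:0)
  [2] (0,1) acc=54 (h:6 v:54)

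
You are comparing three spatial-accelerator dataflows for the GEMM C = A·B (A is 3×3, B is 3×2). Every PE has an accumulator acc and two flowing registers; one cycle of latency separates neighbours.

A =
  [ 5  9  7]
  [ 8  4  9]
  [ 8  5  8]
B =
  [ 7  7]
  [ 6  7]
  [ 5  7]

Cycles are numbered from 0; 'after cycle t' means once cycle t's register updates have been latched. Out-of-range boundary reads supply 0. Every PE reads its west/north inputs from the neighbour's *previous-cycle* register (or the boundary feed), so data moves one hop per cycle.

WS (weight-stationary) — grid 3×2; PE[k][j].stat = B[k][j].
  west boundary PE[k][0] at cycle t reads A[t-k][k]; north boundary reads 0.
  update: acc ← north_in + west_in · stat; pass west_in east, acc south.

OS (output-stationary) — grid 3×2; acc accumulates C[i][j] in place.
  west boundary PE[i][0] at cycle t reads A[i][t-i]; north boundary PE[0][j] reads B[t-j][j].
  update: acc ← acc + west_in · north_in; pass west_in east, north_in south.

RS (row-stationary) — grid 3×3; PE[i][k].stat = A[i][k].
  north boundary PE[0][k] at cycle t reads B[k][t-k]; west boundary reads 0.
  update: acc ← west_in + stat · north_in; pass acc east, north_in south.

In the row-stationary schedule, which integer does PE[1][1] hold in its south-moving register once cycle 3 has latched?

RS (3×3). Following PE[1][1] plus its west/north inputs:
  after 0 — PE[0][1] acc=0, pass-E 0, pass-S 0
  after 0 — PE[1][0] acc=0, pass-E 0, pass-S 0
  after 0 — PE[1][1] acc=0, pass-E 0, pass-S 0
  after 1 — PE[0][1] acc=89, pass-E 89, pass-S 6
  after 1 — PE[1][0] acc=56, pass-E 56, pass-S 7
  after 1 — PE[1][1] acc=0, pass-E 0, pass-S 0
  after 2 — PE[0][1] acc=98, pass-E 98, pass-S 7
  after 2 — PE[1][0] acc=56, pass-E 56, pass-S 7
  after 2 — PE[1][1] acc=80, pass-E 80, pass-S 6
  after 3 — PE[0][1] acc=0, pass-E 0, pass-S 0
  after 3 — PE[1][0] acc=0, pass-E 0, pass-S 0
  after 3 — PE[1][1] acc=84, pass-E 84, pass-S 7

register = 7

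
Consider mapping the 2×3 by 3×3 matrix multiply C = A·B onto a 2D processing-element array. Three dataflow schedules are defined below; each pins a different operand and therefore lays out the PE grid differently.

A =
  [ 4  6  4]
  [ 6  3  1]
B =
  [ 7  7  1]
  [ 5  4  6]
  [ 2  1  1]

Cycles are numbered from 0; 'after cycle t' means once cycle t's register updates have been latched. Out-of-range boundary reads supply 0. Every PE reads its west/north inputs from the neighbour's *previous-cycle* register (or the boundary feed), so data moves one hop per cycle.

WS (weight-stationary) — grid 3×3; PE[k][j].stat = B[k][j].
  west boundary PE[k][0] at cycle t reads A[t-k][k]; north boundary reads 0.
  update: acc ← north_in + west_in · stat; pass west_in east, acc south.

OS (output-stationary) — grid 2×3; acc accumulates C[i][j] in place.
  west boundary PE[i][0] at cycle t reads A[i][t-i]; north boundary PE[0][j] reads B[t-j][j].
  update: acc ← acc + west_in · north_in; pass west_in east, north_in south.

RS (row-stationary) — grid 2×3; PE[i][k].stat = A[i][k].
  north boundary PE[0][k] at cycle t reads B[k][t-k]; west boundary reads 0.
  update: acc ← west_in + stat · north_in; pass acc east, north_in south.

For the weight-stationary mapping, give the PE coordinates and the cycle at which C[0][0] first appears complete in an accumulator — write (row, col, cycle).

(row, col, cycle) = (2, 0, 2)

WS: C[0][0] accumulates in PE[2][0]:
  c0 r2c0: 0 / 0 / 0
  c1 r2c0: 0 / 0 / 0
  c2 r2c0: 66 / 4 / 66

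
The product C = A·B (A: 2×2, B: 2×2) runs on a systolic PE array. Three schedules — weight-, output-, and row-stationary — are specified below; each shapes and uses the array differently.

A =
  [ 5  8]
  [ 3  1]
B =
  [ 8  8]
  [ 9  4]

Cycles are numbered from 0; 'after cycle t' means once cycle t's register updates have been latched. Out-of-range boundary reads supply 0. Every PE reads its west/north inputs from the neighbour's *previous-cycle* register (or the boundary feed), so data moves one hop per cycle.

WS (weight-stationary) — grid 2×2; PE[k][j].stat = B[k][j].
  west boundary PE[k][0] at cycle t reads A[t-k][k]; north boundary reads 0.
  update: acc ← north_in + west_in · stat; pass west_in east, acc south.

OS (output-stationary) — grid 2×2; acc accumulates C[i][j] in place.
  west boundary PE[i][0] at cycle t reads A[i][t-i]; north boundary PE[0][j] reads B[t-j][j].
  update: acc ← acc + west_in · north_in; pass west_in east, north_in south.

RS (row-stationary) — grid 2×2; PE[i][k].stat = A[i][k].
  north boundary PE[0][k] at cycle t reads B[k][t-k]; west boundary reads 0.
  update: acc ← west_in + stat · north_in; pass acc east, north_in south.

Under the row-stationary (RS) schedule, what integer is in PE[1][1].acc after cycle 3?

RS on a 2×2 grid — tracing PE[1][1] and its feeders:
  cycle 0: PE[0][1] → acc 0, east 0, south 0
  cycle 0: PE[1][0] → acc 0, east 0, south 0
  cycle 0: PE[1][1] → acc 0, east 0, south 0
  cycle 1: PE[0][1] → acc 112, east 112, south 9
  cycle 1: PE[1][0] → acc 24, east 24, south 8
  cycle 1: PE[1][1] → acc 0, east 0, south 0
  cycle 2: PE[0][1] → acc 72, east 72, south 4
  cycle 2: PE[1][0] → acc 24, east 24, south 8
  cycle 2: PE[1][1] → acc 33, east 33, south 9
  cycle 3: PE[0][1] → acc 0, east 0, south 0
  cycle 3: PE[1][0] → acc 0, east 0, south 0
  cycle 3: PE[1][1] → acc 28, east 28, south 4

PE[1][1].acc = 28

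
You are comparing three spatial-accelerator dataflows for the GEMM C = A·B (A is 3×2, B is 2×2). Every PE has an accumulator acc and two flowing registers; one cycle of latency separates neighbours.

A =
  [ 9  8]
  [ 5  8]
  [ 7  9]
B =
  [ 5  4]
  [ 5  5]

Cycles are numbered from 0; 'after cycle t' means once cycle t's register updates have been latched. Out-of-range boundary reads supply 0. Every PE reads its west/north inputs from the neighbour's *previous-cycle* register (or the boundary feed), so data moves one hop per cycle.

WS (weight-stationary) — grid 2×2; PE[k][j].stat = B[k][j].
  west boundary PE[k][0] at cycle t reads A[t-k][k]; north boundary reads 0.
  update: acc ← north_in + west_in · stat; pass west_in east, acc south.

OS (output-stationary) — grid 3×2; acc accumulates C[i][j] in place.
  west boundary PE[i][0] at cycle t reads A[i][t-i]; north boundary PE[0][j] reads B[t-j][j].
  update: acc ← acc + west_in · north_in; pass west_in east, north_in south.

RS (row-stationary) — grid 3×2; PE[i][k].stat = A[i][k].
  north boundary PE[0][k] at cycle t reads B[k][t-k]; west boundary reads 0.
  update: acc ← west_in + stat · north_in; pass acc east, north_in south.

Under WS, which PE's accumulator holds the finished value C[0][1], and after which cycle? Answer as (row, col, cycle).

WS: C[0][1] accumulates in PE[1][1]:
  c0 r1c1: 0 / 0 / 0
  c1 r1c1: 0 / 0 / 0
  c2 r1c1: 76 / 8 / 76

(row, col, cycle) = (1, 1, 2)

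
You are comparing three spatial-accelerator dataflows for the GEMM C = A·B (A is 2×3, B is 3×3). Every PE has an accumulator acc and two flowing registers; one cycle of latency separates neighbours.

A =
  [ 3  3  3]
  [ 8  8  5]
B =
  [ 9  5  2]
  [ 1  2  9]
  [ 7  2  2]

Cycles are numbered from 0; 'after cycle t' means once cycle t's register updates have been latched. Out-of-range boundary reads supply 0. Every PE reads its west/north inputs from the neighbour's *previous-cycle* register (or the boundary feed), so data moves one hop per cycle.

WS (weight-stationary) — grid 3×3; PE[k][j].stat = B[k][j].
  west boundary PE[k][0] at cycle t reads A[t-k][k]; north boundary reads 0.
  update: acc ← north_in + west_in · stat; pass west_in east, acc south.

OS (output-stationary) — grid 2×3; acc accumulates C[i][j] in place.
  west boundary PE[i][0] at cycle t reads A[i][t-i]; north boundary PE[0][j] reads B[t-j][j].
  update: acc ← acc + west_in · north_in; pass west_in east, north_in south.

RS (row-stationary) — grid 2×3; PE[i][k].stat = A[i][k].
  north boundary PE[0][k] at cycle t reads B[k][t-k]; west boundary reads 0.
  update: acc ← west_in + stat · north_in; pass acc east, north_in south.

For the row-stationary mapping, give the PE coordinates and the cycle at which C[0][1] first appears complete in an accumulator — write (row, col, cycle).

(row, col, cycle) = (0, 2, 3)

Under RS, C[0][1] lands at PE[0][2]:
  0: (0,2).acc=0  regs=<0,0>
  1: (0,2).acc=0  regs=<0,0>
  2: (0,2).acc=51  regs=<51,7>
  3: (0,2).acc=27  regs=<27,2>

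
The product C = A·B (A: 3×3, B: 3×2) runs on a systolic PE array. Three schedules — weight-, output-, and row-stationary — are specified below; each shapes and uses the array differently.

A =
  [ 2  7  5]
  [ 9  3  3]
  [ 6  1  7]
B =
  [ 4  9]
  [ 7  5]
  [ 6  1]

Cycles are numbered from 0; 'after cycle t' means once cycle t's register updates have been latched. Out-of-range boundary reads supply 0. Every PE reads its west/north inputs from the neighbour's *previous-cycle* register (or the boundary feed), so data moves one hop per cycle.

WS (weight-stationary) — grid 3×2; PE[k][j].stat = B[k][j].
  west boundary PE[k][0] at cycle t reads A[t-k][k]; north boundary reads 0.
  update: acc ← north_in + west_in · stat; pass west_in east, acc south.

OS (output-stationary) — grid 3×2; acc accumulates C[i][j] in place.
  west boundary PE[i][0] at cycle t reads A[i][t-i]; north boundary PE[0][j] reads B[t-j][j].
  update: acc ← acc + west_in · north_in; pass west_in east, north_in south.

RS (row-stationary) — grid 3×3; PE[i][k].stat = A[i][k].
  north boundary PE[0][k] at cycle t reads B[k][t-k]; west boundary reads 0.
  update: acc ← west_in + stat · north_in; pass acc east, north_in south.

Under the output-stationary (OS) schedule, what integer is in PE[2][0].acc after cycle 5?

PE[2][0].acc = 73

OS on a 3×2 grid — tracing PE[2][0] and its feeders:
  after 0 — PE[1][0] acc=0, pass-E 0, pass-S 0
  after 0 — PE[2][0] acc=0, pass-E 0, pass-S 0
  after 1 — PE[1][0] acc=36, pass-E 9, pass-S 4
  after 1 — PE[2][0] acc=0, pass-E 0, pass-S 0
  after 2 — PE[1][0] acc=57, pass-E 3, pass-S 7
  after 2 — PE[2][0] acc=24, pass-E 6, pass-S 4
  after 3 — PE[1][0] acc=75, pass-E 3, pass-S 6
  after 3 — PE[2][0] acc=31, pass-E 1, pass-S 7
  after 4 — PE[1][0] acc=75, pass-E 0, pass-S 0
  after 4 — PE[2][0] acc=73, pass-E 7, pass-S 6
  after 5 — PE[1][0] acc=75, pass-E 0, pass-S 0
  after 5 — PE[2][0] acc=73, pass-E 0, pass-S 0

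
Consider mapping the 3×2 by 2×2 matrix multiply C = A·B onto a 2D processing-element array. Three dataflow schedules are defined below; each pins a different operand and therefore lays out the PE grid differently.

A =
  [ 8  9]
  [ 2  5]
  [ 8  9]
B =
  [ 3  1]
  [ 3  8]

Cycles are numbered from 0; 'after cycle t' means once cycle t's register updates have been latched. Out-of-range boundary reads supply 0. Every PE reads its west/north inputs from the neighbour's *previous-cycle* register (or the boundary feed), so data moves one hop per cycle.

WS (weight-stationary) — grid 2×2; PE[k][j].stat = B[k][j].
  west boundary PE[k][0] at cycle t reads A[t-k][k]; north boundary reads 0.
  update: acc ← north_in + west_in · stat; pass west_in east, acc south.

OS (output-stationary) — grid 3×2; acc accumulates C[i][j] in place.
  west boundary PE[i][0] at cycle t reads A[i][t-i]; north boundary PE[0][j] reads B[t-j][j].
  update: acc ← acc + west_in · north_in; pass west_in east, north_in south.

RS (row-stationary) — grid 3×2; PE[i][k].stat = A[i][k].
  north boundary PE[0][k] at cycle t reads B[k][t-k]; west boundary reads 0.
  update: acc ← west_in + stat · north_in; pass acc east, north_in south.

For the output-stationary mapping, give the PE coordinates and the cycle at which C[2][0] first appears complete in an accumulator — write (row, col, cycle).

OS: C[2][0] accumulates in PE[2][0]:
  c0 r2c0: 0 / 0 / 0
  c1 r2c0: 0 / 0 / 0
  c2 r2c0: 24 / 8 / 3
  c3 r2c0: 51 / 9 / 3

(row, col, cycle) = (2, 0, 3)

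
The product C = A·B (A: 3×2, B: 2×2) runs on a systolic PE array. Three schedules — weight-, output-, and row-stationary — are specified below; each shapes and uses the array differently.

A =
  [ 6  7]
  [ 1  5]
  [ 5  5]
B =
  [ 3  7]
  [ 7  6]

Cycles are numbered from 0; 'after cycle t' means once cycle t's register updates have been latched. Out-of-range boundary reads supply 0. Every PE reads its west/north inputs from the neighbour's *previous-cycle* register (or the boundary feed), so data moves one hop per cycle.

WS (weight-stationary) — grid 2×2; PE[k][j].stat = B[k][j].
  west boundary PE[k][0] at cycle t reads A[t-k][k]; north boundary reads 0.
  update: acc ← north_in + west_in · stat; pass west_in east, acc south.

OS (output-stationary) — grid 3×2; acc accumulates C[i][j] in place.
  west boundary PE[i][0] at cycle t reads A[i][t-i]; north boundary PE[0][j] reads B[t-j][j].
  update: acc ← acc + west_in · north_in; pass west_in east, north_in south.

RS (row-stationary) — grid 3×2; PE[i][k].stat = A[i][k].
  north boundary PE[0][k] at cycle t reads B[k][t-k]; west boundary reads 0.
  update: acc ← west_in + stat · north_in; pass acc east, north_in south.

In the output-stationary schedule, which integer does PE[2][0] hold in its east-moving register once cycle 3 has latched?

register = 5

OS (3×2). Following PE[2][0] plus its west/north inputs:
  @0  [1,0]  acc 0  |  →0  ↓0
  @0  [2,0]  acc 0  |  →0  ↓0
  @1  [1,0]  acc 3  |  →1  ↓3
  @1  [2,0]  acc 0  |  →0  ↓0
  @2  [1,0]  acc 38  |  →5  ↓7
  @2  [2,0]  acc 15  |  →5  ↓3
  @3  [1,0]  acc 38  |  →0  ↓0
  @3  [2,0]  acc 50  |  →5  ↓7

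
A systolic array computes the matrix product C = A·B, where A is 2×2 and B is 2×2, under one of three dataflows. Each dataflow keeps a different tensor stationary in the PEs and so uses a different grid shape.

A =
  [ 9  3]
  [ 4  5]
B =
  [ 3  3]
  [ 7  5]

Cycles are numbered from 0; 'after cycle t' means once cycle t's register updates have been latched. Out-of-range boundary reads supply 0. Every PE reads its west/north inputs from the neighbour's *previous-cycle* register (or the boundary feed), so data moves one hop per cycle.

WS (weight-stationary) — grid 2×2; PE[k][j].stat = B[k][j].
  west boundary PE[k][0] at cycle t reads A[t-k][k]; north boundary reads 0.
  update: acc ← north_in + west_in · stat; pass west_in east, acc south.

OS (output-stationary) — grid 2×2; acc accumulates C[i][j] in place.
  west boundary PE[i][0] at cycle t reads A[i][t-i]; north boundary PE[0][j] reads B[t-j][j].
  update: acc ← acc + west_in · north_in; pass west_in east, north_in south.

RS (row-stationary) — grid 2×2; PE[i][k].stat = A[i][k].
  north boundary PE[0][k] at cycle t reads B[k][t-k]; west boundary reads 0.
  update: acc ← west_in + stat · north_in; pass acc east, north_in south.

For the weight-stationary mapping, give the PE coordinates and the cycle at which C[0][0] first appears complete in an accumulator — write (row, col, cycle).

WS — PE[1][0] is where C[0][0] collects:
  cycle 0: PE[1][0] → acc 0, east 0, south 0
  cycle 1: PE[1][0] → acc 48, east 3, south 48

(row, col, cycle) = (1, 0, 1)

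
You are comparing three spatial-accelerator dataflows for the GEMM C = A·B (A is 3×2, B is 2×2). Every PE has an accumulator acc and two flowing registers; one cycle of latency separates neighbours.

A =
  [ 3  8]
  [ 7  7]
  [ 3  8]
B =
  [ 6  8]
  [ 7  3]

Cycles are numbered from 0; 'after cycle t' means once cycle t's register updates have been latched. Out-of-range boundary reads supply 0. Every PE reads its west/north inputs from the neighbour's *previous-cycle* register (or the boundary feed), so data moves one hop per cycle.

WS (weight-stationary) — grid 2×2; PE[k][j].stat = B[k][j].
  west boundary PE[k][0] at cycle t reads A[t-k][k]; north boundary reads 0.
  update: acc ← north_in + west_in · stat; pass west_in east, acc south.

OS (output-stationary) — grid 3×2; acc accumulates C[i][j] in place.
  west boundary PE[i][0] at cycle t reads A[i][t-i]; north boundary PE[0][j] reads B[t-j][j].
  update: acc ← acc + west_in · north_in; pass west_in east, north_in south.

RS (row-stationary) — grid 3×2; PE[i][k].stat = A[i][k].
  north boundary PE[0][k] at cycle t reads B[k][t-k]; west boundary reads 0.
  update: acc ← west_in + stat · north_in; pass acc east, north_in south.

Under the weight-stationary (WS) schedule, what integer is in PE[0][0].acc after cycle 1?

WS (2×2). Following PE[0][0] plus its west/north inputs:
  0: (0,0).acc=18  regs=<3,18>
  1: (0,0).acc=42  regs=<7,42>

PE[0][0].acc = 42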